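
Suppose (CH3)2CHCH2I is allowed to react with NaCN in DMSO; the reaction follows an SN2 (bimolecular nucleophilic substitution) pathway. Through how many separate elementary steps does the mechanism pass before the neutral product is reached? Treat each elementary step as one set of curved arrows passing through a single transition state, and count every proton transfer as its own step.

1

Step 1: CN⁻ attacks the back face of the α-carbon while I⁻ departs with the C–I bonding pair — a single concerted displacement through a pentacoordinate transition state.
Total: 1 elementary step.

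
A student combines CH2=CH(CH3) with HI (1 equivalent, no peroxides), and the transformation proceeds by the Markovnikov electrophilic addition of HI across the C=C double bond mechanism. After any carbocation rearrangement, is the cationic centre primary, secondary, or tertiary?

secondary

Step 1: Electrophilic addition begins with the π(C=C) electrons forming a bond to the proton of HI. Following Markovnikov's rule, the resulting cation is secondary. The H–I bond breaks heterolytically, releasing I⁻.
No single 1,2-shift to an adjacent carbon would give a more-substituted cation, so no rearrangement occurs.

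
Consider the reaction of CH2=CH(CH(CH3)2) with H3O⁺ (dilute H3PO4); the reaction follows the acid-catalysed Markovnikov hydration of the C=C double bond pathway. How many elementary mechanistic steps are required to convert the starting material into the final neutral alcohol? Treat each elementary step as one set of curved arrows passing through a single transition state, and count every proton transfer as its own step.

Step 1: The π electrons of the C=C bond attack a proton of H3O⁺; Markovnikov addition places the new C–H on the less-substituted alkene carbon, so the positive charge ends up on the more-substituted carbon — a secondary carbocation. H2O is released.
Step 2: A 1,2-hydride shift from the adjacent isopropyl carbon moves the positive charge from the secondary centre to an adjacent carbon, generating a more stable tertiary carbocation.
Step 3: A lone pair on the oxygen of H2O attacks the carbocation, forming a C–O bond and an oxonium ion (a protonated alcohol).
Step 4: H2O removes a proton from the oxonium oxygen, regenerating H3O⁺ and giving the neutral alcohol.
Total: 4 elementary steps.

4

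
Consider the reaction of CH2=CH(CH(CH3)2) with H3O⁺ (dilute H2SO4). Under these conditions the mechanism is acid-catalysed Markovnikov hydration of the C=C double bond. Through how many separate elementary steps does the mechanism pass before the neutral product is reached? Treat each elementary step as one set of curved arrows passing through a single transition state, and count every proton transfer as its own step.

Step 1: Protonation of the alkene by H3O⁺: the π bond acts as the nucleophile and picks up H⁺, giving the more stable (Markovnikov) secondary carbocation. H2O is released.
Step 2: A 1,2-hydride shift from the adjacent isopropyl carbon moves the positive charge from the secondary centre to an adjacent carbon, generating a more stable tertiary carbocation.
Step 3: Nucleophilic capture of the cation by H2O produces the protonated alcohol (an oxonium ion).
Step 4: H2O removes a proton from the oxonium oxygen, regenerating H3O⁺ and giving the neutral alcohol.
Total: 4 elementary steps.

4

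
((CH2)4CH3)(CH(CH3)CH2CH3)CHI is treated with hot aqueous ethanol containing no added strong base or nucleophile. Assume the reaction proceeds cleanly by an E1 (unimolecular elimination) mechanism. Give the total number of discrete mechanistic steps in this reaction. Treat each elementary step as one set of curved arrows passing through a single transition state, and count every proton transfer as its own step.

3

Step 1: Unassisted departure of I⁻ (taking the C–I bonding pair) generates a secondary carbocation.
Step 2: A hydride (H with its bonding pair) migrates from the adjacent sec-butyl carbon to the cationic centre — a 1,2-hydride shift — upgrading the secondary cation to a tertiary one.
Step 3: A water (or ethanol) molecule (solvent) deprotonates a β-carbon; as the C–H bond breaks, those electrons form the new alkene π bond.
Total: 3 elementary steps.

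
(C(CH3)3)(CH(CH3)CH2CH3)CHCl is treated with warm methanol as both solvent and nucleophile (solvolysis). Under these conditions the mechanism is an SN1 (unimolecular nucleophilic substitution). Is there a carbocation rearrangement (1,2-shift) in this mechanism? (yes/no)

The first-formed carbocation is secondary.
The adjacent sec-butyl carbon already bears 2 other carbon substituents and has a hydrogen to migrate; after a 1,2-hydride shift from that carbon the positive charge sits on a tertiary centre.
Tertiary is more stable than secondary, so the shift occurs.

yes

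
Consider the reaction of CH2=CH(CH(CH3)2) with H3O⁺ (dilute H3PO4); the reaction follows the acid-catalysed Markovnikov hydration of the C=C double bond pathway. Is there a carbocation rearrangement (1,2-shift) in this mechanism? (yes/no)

yes

The first-formed carbocation is secondary.
The adjacent isopropyl carbon already bears 2 other carbon substituents and has a hydrogen to migrate; after a 1,2-hydride shift from that carbon the positive charge sits on a tertiary centre.
Tertiary is more stable than secondary, so the shift occurs.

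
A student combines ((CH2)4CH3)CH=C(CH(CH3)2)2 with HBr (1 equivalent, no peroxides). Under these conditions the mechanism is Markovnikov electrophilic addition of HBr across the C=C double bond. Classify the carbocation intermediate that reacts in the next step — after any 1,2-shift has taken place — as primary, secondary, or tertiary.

Step 1: Electrophilic addition begins with the π(C=C) electrons forming a bond to the proton of HBr. Following Markovnikov's rule, the resulting cation is tertiary. The H–Br bond breaks heterolytically, releasing Br⁻.
No single 1,2-shift to an adjacent carbon would give a more-substituted cation, so no rearrangement occurs.

tertiary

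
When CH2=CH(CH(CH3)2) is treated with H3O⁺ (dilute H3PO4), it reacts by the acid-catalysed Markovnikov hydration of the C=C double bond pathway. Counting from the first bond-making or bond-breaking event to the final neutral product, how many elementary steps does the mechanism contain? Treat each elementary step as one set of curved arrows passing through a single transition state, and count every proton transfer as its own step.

4

Step 1: The π electrons of the C=C bond attack a proton of H3O⁺; Markovnikov addition places the new C–H on the less-substituted alkene carbon, so the positive charge ends up on the more-substituted carbon — a secondary carbocation. H2O is released.
Step 2: Carbocation rearrangement: a 1,2-hydride shift from the adjacent isopropyl carbon converts the initially-formed secondary cation into the more stable tertiary cation.
Step 3: Nucleophilic capture of the cation by H2O produces the protonated alcohol (an oxonium ion).
Step 4: H2O removes a proton from the oxonium oxygen, regenerating H3O⁺ and giving the neutral alcohol.
Total: 4 elementary steps.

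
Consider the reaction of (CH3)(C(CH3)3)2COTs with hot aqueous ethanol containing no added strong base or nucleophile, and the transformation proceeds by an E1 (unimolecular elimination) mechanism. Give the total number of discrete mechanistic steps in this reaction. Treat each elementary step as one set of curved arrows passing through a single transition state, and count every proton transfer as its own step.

2

Step 1: The C–O bond breaks with both electrons going to the tosylate; TsO⁻ leaves and a tertiary carbocation remains.
(No 1,2-shift: no single shift to an adjacent carbon would give a more stable cation.)
Step 2: A weak base (a water (or ethanol) molecule from the solvent) removes a proton from a carbon adjacent to the cationic centre; the electrons of that C–H bond become the new π(C=C) bond, giving the alkene.
Total: 2 elementary steps.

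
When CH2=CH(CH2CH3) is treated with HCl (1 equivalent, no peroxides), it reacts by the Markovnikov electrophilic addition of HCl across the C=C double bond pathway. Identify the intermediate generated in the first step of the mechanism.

secondary carbocation

Step 1: Protonation of the alkene by HCl: the π bond acts as the nucleophile and picks up H⁺, giving the more stable (Markovnikov) secondary carbocation. The H–Cl bond breaks heterolytically, releasing Cl⁻.
After step 1 the species present is a secondary carbocation.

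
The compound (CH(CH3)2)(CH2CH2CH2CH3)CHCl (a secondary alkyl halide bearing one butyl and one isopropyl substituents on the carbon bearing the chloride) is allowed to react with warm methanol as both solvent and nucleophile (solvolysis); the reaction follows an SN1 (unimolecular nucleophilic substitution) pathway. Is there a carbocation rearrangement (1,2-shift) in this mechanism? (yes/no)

The first-formed carbocation is secondary.
The adjacent isopropyl carbon already bears 2 other carbon substituents and has a hydrogen to migrate; after a 1,2-hydride shift from that carbon the positive charge sits on a tertiary centre.
Tertiary is more stable than secondary, so the shift occurs.

yes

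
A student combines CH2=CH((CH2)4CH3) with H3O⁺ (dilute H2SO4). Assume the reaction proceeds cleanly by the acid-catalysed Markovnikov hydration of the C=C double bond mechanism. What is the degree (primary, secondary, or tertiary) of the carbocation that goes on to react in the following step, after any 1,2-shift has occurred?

secondary

Step 1: Electrophilic addition begins with the π(C=C) electrons forming a bond to the proton of H3O⁺. Following Markovnikov's rule, the resulting cation is secondary. H2O is released.
No single 1,2-shift to an adjacent carbon would give a more-substituted cation, so no rearrangement occurs.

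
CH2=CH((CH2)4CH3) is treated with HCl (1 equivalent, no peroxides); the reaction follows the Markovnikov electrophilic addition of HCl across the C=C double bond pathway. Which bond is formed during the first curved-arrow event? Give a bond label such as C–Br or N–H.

C–H

Step 1: The π electrons of the C=C bond attack a proton of HCl; Markovnikov addition places the new C–H on the less-substituted alkene carbon, so the positive charge ends up on the more-substituted carbon — a secondary carbocation. The H–Cl bond breaks heterolytically, releasing Cl⁻.
The bond formed in this step is the C–H bond.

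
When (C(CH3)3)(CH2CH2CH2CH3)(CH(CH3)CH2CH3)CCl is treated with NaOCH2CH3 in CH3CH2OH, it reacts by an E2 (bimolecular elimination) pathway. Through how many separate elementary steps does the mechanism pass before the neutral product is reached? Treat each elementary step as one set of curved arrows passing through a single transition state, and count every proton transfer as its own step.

1

Step 1: The strong base CH3CH2O⁻ removes a β-hydrogen; in the same concerted event the electrons of the breaking C–H bond form the new π(C=C) bond and the C–Cl σ-bond breaks, expelling Cl⁻. Anti-periplanar geometry; one transition state.
Total: 1 elementary step.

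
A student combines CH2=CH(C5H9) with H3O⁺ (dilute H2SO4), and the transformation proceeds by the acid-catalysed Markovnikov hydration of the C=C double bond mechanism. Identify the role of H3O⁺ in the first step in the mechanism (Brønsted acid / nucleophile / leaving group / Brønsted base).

Step 1: Electrophilic addition begins with the π(C=C) electrons forming a bond to the proton of H3O⁺. Following Markovnikov's rule, the resulting cation is secondary. H2O is released.
H3O⁺ in the first step donates a proton in a proton-transfer step — a Brønsted acid.

Brønsted acid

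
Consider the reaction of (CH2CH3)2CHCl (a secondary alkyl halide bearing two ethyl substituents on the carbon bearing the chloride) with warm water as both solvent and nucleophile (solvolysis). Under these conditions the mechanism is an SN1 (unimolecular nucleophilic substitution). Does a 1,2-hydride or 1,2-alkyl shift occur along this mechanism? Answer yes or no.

The first-formed carbocation is secondary.
No single 1,2-shift to an adjacent carbon would produce a more-substituted cation than the one already present, so no rearrangement occurs.

no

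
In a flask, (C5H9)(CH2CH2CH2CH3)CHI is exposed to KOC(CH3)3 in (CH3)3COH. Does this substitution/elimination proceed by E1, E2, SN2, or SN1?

E2

Conditions: a strong/bulky base with a secondary substrate bearing a β-hydrogen.
These conditions are the textbook signature of the E2 pathway.
A strong (often hindered) base removes a β-H in concert with loss of the leaving group — bimolecular elimination.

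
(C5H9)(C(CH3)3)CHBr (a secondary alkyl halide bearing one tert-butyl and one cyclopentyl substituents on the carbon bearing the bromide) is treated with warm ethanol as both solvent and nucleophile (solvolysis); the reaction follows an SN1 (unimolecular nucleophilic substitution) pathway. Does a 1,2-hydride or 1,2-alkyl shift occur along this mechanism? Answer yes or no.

yes

The first-formed carbocation is secondary.
The adjacent cyclopentyl carbon already bears 2 other carbon substituents and has a hydrogen to migrate; after a 1,2-hydride shift from that carbon the positive charge sits on a tertiary centre.
Tertiary is more stable than secondary, so the shift occurs.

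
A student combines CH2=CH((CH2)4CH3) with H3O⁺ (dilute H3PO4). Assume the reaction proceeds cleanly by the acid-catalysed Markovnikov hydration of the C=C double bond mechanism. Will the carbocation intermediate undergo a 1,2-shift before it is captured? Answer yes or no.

no

The first-formed carbocation is secondary.
No single 1,2-shift to an adjacent carbon would produce a more-substituted cation than the one already present, so no rearrangement occurs.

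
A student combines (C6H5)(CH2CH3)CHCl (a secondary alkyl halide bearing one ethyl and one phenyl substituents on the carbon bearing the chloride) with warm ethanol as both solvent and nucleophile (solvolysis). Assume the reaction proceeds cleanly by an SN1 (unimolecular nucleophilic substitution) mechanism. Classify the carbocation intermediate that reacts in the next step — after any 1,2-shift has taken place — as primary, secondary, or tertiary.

Step 1: Unassisted departure of Cl⁻ (taking the C–Cl bonding pair) generates a secondary carbocation.
No single 1,2-shift to an adjacent carbon would give a more-substituted cation, so no rearrangement occurs.

secondary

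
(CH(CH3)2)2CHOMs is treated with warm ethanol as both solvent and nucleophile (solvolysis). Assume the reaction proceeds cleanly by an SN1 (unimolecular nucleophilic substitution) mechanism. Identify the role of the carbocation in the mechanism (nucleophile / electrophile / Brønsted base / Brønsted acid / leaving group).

Step 3: A lone pair on the oxygen of CH3CH2OH attacks the carbocation, forming a new C–O σ-bond and an oxonium ion.
The carbocation accepts an electron pair into an empty or π* orbital — it is the electrophile.

electrophile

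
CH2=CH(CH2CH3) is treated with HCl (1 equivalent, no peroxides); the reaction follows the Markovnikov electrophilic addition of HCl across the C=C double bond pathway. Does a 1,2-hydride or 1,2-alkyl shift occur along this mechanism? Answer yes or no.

The first-formed carbocation is secondary.
No single 1,2-shift to an adjacent carbon would produce a more-substituted cation than the one already present, so no rearrangement occurs.

no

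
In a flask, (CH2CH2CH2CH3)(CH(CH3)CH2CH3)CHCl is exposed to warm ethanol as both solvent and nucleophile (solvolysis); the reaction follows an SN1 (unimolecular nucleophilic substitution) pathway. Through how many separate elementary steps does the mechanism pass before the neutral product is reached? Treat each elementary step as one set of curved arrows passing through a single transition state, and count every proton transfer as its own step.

4

Step 1: Unassisted departure of Cl⁻ (taking the C–Cl bonding pair) generates a secondary carbocation.
Step 2: A 1,2-hydride shift from the adjacent sec-butyl carbon moves the positive charge from the secondary centre to an adjacent carbon, generating a more stable tertiary carbocation.
Step 3: Nucleophilic capture: the oxygen of CH3CH2OH bonds to the cationic carbon, producing an oxonium-ion intermediate.
Step 4: A second solvent molecule removes the proton on oxygen, giving the neutral ether product.
Total: 4 elementary steps.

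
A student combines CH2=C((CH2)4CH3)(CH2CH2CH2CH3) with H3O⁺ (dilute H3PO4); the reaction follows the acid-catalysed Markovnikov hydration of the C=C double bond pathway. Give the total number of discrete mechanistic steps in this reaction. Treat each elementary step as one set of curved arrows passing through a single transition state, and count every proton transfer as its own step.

Step 1: Electrophilic addition begins with the π(C=C) electrons forming a bond to the proton of H3O⁺. Following Markovnikov's rule, the resulting cation is tertiary. H2O is released.
(No 1,2-shift: no single shift to an adjacent carbon would give a more stable cation.)
Step 2: Nucleophilic capture of the cation by H2O produces the protonated alcohol (an oxonium ion).
Step 3: Deprotonation of the oxonium ion by a water molecule delivers the neutral alcohol and regenerates the acid catalyst.
Total: 3 elementary steps.

3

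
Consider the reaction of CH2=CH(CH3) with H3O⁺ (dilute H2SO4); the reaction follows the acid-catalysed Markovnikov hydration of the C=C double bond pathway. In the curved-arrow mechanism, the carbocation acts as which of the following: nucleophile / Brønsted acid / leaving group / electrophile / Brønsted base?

electrophile

Step 2: Nucleophilic capture of the cation by H2O produces the protonated alcohol (an oxonium ion).
The carbocation accepts an electron pair into an empty or π* orbital — it is the electrophile.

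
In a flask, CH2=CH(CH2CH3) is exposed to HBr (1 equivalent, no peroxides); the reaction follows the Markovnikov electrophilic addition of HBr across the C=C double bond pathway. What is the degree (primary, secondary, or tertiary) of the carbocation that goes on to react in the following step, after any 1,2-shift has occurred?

secondary

Step 1: Protonation of the alkene by HBr: the π bond acts as the nucleophile and picks up H⁺, giving the more stable (Markovnikov) secondary carbocation. The H–Br bond breaks heterolytically, releasing Br⁻.
No single 1,2-shift to an adjacent carbon would give a more-substituted cation, so no rearrangement occurs.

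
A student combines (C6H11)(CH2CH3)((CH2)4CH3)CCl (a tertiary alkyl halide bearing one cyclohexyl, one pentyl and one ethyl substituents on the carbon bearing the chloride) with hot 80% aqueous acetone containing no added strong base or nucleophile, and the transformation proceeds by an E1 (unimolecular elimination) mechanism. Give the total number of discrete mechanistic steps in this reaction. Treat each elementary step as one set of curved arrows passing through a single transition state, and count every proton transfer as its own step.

2

Step 1: Ionisation: the C–Cl σ-bond cleaves heterolytically; both bonding electrons depart with Cl⁻, leaving a tertiary carbocation at the α-carbon.
(No 1,2-shift: no single shift to an adjacent carbon would give a more stable cation.)
Step 2: A water molecule (solvent) deprotonates a β-carbon; as the C–H bond breaks, those electrons form the new alkene π bond.
Total: 2 elementary steps.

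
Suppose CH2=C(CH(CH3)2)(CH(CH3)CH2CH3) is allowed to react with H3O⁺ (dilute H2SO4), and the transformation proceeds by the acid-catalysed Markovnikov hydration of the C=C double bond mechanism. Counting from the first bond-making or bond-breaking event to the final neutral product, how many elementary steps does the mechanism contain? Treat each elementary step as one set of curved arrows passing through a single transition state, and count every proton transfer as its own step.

Step 1: The π electrons of the C=C bond attack a proton of H3O⁺; Markovnikov addition places the new C–H on the less-substituted alkene carbon, so the positive charge ends up on the more-substituted carbon — a tertiary carbocation. H2O is released.
(No 1,2-shift: no single shift to an adjacent carbon would give a more stable cation.)
Step 2: Nucleophilic capture of the cation by H2O produces the protonated alcohol (an oxonium ion).
Step 3: H2O removes a proton from the oxonium oxygen, regenerating H3O⁺ and giving the neutral alcohol.
Total: 3 elementary steps.

3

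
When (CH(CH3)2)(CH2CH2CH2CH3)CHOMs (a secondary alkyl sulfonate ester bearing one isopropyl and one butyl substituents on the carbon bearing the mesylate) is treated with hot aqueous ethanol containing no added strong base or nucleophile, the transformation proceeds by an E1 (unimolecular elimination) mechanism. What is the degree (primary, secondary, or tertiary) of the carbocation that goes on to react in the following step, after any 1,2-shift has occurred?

tertiary

Step 1: Rate-determining heterolysis of the C–O bond gives MsO⁻ and a secondary carbocation.
Step 2: A hydride (H with its bonding pair) migrates from the adjacent isopropyl carbon to the cationic centre — a 1,2-hydride shift — upgrading the secondary cation to a tertiary one.
The cation rearranges from secondary to tertiary via a 1,2-hydride shift from the adjacent isopropyl carbon; the tertiary cation is what reacts next.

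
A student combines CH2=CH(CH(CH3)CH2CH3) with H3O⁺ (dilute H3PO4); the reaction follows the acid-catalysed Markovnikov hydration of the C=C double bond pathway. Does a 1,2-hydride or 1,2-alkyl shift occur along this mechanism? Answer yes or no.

The first-formed carbocation is secondary.
The adjacent sec-butyl carbon already bears 2 other carbon substituents and has a hydrogen to migrate; after a 1,2-hydride shift from that carbon the positive charge sits on a tertiary centre.
Tertiary is more stable than secondary, so the shift occurs.

yes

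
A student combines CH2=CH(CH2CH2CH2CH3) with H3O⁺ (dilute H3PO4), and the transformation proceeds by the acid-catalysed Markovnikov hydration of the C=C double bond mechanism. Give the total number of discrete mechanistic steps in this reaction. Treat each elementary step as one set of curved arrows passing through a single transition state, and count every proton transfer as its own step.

3

Step 1: The π electrons of the C=C bond attack a proton of H3O⁺; Markovnikov addition places the new C–H on the less-substituted alkene carbon, so the positive charge ends up on the more-substituted carbon — a secondary carbocation. H2O is released.
(No 1,2-shift: no single shift to an adjacent carbon would give a more stable cation.)
Step 2: Nucleophilic capture of the cation by H2O produces the protonated alcohol (an oxonium ion).
Step 3: Deprotonation of the oxonium ion by a water molecule delivers the neutral alcohol and regenerates the acid catalyst.
Total: 3 elementary steps.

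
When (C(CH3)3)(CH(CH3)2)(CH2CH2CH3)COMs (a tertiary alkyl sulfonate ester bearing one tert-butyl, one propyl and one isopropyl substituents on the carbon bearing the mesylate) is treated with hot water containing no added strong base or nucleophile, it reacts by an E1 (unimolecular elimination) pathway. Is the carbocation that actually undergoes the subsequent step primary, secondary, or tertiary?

tertiary

Step 1: Ionisation: the C–O σ-bond cleaves heterolytically; both bonding electrons depart with MsO⁻, leaving a tertiary carbocation at the α-carbon.
No single 1,2-shift to an adjacent carbon would give a more-substituted cation, so no rearrangement occurs.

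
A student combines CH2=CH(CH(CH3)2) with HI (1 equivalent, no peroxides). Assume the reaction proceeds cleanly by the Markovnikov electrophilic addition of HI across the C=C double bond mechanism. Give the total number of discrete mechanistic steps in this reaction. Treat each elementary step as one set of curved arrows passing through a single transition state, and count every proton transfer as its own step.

3

Step 1: Protonation of the alkene by HI: the π bond acts as the nucleophile and picks up H⁺, giving the more stable (Markovnikov) secondary carbocation. The H–I bond breaks heterolytically, releasing I⁻.
Step 2: A 1,2-hydride shift from the adjacent isopropyl carbon moves the positive charge from the secondary centre to an adjacent carbon, generating a more stable tertiary carbocation.
Step 3: I⁻ captures the cation: a lone pair on I⁻ fills the empty p orbital, producing the alkyl halide product.
Total: 3 elementary steps.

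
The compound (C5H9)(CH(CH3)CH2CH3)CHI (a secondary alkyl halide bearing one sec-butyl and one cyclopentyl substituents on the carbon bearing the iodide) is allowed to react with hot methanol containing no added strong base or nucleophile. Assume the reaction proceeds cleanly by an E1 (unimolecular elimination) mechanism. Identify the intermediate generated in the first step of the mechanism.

Step 1: Unassisted departure of I⁻ (taking the C–I bonding pair) generates a secondary carbocation.
After step 1 the species present is a secondary carbocation.

secondary carbocation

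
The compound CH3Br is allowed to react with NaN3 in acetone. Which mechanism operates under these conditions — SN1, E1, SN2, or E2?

Conditions: a methyl substrate with a strong nucleophile in the polar aprotic solvent acetone.
These conditions are the textbook signature of the SN2 pathway.
An unhindered substrate with a strong nucleophile in a polar aprotic solvent favours one-step backside displacement.

SN2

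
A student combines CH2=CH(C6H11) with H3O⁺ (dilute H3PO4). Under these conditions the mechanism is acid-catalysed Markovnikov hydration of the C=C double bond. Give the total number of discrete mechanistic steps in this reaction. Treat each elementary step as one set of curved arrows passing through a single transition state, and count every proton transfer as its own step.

4

Step 1: Electrophilic addition begins with the π(C=C) electrons forming a bond to the proton of H3O⁺. Following Markovnikov's rule, the resulting cation is secondary. H2O is released.
Step 2: A 1,2-hydride shift from the adjacent cyclohexyl carbon moves the positive charge from the secondary centre to an adjacent carbon, generating a more stable tertiary carbocation.
Step 3: A lone pair on the oxygen of H2O attacks the carbocation, forming a C–O bond and an oxonium ion (a protonated alcohol).
Step 4: Deprotonation of the oxonium ion by a water molecule delivers the neutral alcohol and regenerates the acid catalyst.
Total: 4 elementary steps.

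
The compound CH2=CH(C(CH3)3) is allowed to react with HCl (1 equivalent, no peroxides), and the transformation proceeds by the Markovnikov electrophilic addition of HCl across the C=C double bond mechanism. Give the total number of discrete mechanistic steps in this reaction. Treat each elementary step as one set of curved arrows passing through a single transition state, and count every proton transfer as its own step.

Step 1: Electrophilic addition begins with the π(C=C) electrons forming a bond to the proton of HCl. Following Markovnikov's rule, the resulting cation is secondary. The H–Cl bond breaks heterolytically, releasing Cl⁻.
Step 2: Carbocation rearrangement: a 1,2-methyl shift from the adjacent tert-butyl carbon converts the initially-formed secondary cation into the more stable tertiary cation.
Step 3: The Cl⁻ anion donates a lone pair to the carbocation, forming the new C–Cl σ-bond and giving the neutral alkyl halide.
Total: 3 elementary steps.

3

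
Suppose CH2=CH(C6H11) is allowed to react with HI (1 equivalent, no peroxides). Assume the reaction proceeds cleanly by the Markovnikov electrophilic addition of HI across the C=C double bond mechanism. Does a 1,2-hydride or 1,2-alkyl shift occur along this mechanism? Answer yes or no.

yes

The first-formed carbocation is secondary.
The adjacent cyclohexyl carbon already bears 2 other carbon substituents and has a hydrogen to migrate; after a 1,2-hydride shift from that carbon the positive charge sits on a tertiary centre.
Tertiary is more stable than secondary, so the shift occurs.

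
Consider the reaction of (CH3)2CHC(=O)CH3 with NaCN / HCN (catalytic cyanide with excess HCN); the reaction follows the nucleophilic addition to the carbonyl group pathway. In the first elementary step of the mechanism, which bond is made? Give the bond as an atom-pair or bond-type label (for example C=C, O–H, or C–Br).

Step 1: CN⁻ attacks the sp² carbonyl carbon; the C=O π bond breaks and the electrons end up as a lone pair on the alkoxide oxygen of the tetrahedral intermediate.
The bond formed in this step is the C–C bond.

C–C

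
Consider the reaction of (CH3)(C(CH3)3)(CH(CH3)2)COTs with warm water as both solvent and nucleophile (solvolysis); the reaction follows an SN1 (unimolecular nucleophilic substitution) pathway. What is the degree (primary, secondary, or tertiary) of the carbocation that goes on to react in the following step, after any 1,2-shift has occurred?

tertiary

Step 1: Ionisation: the C–O σ-bond cleaves heterolytically; both bonding electrons depart with TsO⁻, leaving a tertiary carbocation at the α-carbon.
No single 1,2-shift to an adjacent carbon would give a more-substituted cation, so no rearrangement occurs.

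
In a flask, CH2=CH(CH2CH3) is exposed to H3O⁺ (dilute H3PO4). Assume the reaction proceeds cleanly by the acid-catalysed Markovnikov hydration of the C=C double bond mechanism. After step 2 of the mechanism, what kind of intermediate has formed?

Step 1: Electrophilic addition begins with the π(C=C) electrons forming a bond to the proton of H3O⁺. Following Markovnikov's rule, the resulting cation is secondary. H2O is released.
Step 2: Water acts as the nucleophile: an oxygen lone pair bonds to the cationic carbon, giving an oxonium-ion intermediate.
After step 2 the species present is an oxonium ion.

oxonium ion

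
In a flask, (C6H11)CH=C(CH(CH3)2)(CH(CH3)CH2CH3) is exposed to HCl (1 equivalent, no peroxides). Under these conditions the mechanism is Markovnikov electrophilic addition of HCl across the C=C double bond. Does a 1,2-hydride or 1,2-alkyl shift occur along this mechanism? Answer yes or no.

The first-formed carbocation is tertiary.
No single 1,2-shift to an adjacent carbon would produce a more-substituted cation than the one already present, so no rearrangement occurs.

no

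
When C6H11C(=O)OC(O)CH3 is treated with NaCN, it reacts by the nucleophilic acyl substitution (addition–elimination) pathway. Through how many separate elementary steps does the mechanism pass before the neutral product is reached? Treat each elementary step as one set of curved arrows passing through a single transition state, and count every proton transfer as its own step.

Step 1: CN⁻ adds to the carbonyl carbon; the C=O π electrons shift onto oxygen and a tetrahedral alkoxide intermediate forms.
Step 2: An oxygen lone pair re-forms the C=O π bond as the C–O σ-bond breaks; CH3CO2⁻ is expelled.
Total: 2 elementary steps.

2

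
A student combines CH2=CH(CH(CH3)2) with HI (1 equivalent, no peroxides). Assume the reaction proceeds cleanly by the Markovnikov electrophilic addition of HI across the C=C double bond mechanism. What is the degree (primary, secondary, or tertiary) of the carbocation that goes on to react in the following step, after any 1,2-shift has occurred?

Step 1: The π electrons of the C=C bond attack a proton of HI; Markovnikov addition places the new C–H on the less-substituted alkene carbon, so the positive charge ends up on the more-substituted carbon — a secondary carbocation. The H–I bond breaks heterolytically, releasing I⁻.
Step 2: Carbocation rearrangement: a 1,2-hydride shift from the adjacent isopropyl carbon converts the initially-formed secondary cation into the more stable tertiary cation.
The cation rearranges from secondary to tertiary via a 1,2-hydride shift from the adjacent isopropyl carbon; the tertiary cation is what reacts next.

tertiary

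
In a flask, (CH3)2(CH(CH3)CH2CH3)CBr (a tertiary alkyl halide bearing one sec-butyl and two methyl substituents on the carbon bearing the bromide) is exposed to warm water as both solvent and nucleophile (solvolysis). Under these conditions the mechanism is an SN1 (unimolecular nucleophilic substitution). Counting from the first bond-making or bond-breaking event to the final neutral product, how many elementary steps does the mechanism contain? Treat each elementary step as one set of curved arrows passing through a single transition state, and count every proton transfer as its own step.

Step 1: The C–Br bond breaks with both electrons going to the bromide; Br⁻ leaves and a tertiary carbocation remains.
(No 1,2-shift: no single shift to an adjacent carbon would give a more stable cation.)
Step 2: H2O donates an oxygen lone pair into the empty p orbital of the cation, giving a protonated alcohol (an oxonium ion).
Step 3: Proton transfer from the O–H of the oxonium ion to a solvent molecule delivers the neutral alcohol.
Total: 3 elementary steps.

3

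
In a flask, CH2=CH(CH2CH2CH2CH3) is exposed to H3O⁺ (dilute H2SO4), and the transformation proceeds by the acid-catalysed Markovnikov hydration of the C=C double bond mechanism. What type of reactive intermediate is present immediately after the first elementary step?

secondary carbocation

Step 1: The π electrons of the C=C bond attack a proton of H3O⁺; Markovnikov addition places the new C–H on the less-substituted alkene carbon, so the positive charge ends up on the more-substituted carbon — a secondary carbocation. H2O is released.
After step 1 the species present is a secondary carbocation.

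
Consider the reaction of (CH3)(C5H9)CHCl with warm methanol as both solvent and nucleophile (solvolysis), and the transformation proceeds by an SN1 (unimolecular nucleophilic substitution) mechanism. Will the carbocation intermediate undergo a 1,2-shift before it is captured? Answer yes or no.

The first-formed carbocation is secondary.
The adjacent cyclopentyl carbon already bears 2 other carbon substituents and has a hydrogen to migrate; after a 1,2-hydride shift from that carbon the positive charge sits on a tertiary centre.
Tertiary is more stable than secondary, so the shift occurs.

yes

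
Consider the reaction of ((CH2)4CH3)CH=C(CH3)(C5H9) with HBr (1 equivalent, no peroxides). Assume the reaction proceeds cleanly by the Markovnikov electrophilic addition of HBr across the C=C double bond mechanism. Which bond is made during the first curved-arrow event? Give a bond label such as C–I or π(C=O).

C–H

Step 1: Electrophilic addition begins with the π(C=C) electrons forming a bond to the proton of HBr. Following Markovnikov's rule, the resulting cation is tertiary. The H–Br bond breaks heterolytically, releasing Br⁻.
The bond formed in this step is the C–H bond.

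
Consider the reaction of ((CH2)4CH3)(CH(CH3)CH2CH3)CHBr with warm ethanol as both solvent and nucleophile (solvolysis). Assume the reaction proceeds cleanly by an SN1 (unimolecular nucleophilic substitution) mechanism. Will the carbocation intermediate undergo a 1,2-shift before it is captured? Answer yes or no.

yes

The first-formed carbocation is secondary.
The adjacent sec-butyl carbon already bears 2 other carbon substituents and has a hydrogen to migrate; after a 1,2-hydride shift from that carbon the positive charge sits on a tertiary centre.
Tertiary is more stable than secondary, so the shift occurs.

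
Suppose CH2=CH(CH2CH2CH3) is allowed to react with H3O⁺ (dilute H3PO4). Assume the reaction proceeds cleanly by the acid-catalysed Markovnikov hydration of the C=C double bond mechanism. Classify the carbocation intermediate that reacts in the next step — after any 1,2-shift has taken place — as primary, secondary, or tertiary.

secondary

Step 1: Electrophilic addition begins with the π(C=C) electrons forming a bond to the proton of H3O⁺. Following Markovnikov's rule, the resulting cation is secondary. H2O is released.
No single 1,2-shift to an adjacent carbon would give a more-substituted cation, so no rearrangement occurs.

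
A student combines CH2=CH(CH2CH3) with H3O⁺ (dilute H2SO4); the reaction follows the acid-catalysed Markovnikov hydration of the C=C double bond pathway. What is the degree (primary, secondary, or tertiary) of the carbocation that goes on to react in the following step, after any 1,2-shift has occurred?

secondary

Step 1: Protonation of the alkene by H3O⁺: the π bond acts as the nucleophile and picks up H⁺, giving the more stable (Markovnikov) secondary carbocation. H2O is released.
No single 1,2-shift to an adjacent carbon would give a more-substituted cation, so no rearrangement occurs.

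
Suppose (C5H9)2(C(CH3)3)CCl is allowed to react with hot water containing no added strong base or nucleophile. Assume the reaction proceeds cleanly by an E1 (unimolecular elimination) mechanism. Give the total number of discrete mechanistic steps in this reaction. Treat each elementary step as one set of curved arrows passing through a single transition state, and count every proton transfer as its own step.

Step 1: Rate-determining heterolysis of the C–Cl bond gives Cl⁻ and a tertiary carbocation.
(No 1,2-shift: no single shift to an adjacent carbon would give a more stable cation.)
Step 2: Loss of a β-proton to a water molecule of the solvent: the C–H bonding pair collapses toward the cationic carbon to form the C=C π bond, yielding the alkene.
Total: 2 elementary steps.

2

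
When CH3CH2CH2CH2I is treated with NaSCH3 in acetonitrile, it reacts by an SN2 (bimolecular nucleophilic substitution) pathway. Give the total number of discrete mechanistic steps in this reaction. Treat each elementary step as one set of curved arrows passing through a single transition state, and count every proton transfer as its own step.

Step 1: The methanethiolate nucleophile donates a lone pair from S to the α-carbon in a backside attack; simultaneously the C–I σ-bond breaks and both of its electrons leave with I⁻. One concerted step with inversion of configuration.
Total: 1 elementary step.

1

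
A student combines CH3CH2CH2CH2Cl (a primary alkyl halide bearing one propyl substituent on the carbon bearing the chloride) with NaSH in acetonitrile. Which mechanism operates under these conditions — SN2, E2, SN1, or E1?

Conditions: a primary substrate with a strong nucleophile in the polar aprotic solvent acetonitrile.
These conditions are the textbook signature of the SN2 pathway.
An unhindered substrate with a strong nucleophile in a polar aprotic solvent favours one-step backside displacement.

SN2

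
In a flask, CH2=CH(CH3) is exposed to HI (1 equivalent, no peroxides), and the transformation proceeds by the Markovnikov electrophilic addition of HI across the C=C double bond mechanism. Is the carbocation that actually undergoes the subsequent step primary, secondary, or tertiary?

Step 1: Electrophilic addition begins with the π(C=C) electrons forming a bond to the proton of HI. Following Markovnikov's rule, the resulting cation is secondary. The H–I bond breaks heterolytically, releasing I⁻.
No single 1,2-shift to an adjacent carbon would give a more-substituted cation, so no rearrangement occurs.

secondary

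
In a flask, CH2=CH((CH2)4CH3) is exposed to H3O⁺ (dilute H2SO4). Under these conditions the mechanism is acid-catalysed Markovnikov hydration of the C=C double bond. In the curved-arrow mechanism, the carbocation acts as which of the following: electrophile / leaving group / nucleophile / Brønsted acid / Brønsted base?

Step 2: Water acts as the nucleophile: an oxygen lone pair bonds to the cationic carbon, giving an oxonium-ion intermediate.
The carbocation accepts an electron pair into an empty or π* orbital — it is the electrophile.

electrophile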